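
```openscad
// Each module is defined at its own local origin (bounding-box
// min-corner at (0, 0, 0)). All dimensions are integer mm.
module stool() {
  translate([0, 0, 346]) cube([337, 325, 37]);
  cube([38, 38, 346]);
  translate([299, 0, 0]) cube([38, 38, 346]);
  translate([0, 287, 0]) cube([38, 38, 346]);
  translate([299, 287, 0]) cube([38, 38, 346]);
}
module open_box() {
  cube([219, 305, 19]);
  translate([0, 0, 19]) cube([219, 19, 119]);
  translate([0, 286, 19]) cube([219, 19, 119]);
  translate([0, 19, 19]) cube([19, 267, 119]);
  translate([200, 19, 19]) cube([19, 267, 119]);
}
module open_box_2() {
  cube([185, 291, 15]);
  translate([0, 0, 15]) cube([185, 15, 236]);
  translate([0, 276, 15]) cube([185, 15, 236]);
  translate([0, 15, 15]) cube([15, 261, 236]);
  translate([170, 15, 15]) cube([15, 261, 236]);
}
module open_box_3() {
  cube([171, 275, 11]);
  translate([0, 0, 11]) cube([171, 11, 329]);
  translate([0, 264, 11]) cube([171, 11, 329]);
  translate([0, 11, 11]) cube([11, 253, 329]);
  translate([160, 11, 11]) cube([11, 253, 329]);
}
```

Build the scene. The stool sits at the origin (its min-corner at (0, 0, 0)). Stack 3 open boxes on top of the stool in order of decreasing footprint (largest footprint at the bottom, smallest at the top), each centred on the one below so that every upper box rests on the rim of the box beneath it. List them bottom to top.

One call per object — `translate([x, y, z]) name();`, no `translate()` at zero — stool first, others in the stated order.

stool();
translate([59, 10, 383]) open_box();
translate([76, 17, 521]) open_box_2();
translate([83, 25, 772]) open_box_3();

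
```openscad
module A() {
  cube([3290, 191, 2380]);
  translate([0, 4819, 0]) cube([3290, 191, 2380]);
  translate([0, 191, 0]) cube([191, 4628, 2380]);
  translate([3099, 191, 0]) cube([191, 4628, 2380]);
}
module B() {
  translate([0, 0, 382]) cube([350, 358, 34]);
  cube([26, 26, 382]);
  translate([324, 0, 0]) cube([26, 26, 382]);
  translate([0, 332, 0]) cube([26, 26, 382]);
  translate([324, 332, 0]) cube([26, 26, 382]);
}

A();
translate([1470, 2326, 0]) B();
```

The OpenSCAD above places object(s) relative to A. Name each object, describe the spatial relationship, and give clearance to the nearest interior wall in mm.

Clearances: x = 1279, y = 2135; minimum 1279 mm.

A is a house frame. B is a stool. The stool sits inside the house frame, centred. The clearance to the nearest interior wall is 1279 mm.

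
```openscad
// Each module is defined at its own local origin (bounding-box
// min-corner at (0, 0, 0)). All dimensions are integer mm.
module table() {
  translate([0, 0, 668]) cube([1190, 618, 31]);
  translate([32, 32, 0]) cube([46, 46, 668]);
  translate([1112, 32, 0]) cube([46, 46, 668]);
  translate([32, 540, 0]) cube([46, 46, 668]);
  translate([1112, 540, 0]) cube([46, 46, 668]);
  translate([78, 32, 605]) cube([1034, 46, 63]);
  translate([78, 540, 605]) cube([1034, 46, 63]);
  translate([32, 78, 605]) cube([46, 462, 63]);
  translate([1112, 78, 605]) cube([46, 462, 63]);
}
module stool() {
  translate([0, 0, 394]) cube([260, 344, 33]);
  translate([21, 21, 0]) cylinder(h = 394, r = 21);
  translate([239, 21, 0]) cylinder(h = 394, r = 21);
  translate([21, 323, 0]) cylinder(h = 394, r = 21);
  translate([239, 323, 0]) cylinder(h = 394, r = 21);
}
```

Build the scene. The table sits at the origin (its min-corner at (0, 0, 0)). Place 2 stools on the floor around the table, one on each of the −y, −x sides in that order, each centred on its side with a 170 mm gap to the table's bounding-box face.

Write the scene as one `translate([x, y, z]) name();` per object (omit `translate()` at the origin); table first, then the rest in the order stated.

table();
translate([465, -514, 0]) stool();
translate([-430, 137, 0]) stool();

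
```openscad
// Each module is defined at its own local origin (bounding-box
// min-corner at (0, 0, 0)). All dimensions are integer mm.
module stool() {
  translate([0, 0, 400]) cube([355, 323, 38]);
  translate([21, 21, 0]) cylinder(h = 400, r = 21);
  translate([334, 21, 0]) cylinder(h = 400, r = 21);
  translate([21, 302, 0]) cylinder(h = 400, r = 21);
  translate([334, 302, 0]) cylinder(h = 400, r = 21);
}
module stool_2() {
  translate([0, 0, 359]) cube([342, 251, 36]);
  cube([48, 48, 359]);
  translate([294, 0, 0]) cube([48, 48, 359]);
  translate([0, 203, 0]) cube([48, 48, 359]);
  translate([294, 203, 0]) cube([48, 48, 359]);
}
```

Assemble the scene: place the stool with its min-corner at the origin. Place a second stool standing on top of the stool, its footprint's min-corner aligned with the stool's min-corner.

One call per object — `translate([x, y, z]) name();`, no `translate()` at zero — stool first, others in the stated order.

stool();
translate([0, 0, 438]) stool_2();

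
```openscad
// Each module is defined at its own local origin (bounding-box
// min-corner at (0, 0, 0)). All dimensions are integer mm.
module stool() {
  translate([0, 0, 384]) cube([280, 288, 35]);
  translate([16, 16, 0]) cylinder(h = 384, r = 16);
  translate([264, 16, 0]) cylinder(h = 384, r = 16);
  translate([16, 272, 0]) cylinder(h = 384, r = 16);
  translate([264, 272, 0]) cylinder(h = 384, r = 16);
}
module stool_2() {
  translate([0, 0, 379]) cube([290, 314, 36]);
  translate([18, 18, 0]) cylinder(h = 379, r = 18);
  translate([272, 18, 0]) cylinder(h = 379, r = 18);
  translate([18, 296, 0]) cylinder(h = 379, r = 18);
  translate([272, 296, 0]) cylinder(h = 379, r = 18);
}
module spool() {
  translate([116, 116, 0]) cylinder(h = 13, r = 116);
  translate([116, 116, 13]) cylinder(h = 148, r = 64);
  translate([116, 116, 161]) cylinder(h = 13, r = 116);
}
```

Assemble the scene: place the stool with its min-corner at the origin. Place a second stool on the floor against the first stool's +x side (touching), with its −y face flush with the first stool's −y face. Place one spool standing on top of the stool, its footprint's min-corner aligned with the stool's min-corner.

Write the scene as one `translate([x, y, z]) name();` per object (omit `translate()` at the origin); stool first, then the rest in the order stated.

stool();
translate([280, 0, 0]) stool_2();
translate([0, 0, 419]) spool();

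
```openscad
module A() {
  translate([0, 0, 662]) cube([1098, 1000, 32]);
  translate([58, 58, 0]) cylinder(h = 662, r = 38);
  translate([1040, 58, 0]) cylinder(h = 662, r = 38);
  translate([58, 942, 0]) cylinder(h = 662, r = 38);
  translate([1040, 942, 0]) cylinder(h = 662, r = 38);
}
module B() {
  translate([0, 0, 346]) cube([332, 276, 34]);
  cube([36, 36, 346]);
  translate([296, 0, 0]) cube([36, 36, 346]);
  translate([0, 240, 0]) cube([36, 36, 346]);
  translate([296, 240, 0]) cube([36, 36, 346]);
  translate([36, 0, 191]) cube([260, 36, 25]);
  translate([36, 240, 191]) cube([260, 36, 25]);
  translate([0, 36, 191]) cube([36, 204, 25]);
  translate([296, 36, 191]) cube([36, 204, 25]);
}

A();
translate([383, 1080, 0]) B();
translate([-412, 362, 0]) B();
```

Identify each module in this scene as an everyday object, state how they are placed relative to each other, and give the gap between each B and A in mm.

A is a table. B is a stool. Two stools sit around the table at the +y, −x sides. The gap between each stool and the table is 80 mm.

Each stool's nearest face is 80 mm from the table's bounding box.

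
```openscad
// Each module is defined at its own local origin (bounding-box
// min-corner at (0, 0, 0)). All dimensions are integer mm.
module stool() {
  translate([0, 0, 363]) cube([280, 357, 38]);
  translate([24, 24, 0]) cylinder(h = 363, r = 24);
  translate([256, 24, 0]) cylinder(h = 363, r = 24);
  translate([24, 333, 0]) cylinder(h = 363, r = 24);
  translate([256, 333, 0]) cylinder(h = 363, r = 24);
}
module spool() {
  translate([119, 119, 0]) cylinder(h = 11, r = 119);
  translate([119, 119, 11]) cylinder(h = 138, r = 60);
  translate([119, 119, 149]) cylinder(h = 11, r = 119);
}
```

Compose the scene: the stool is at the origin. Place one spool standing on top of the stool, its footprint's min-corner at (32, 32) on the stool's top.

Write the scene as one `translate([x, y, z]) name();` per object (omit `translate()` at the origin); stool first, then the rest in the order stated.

stool();
translate([32, 32, 401]) spool();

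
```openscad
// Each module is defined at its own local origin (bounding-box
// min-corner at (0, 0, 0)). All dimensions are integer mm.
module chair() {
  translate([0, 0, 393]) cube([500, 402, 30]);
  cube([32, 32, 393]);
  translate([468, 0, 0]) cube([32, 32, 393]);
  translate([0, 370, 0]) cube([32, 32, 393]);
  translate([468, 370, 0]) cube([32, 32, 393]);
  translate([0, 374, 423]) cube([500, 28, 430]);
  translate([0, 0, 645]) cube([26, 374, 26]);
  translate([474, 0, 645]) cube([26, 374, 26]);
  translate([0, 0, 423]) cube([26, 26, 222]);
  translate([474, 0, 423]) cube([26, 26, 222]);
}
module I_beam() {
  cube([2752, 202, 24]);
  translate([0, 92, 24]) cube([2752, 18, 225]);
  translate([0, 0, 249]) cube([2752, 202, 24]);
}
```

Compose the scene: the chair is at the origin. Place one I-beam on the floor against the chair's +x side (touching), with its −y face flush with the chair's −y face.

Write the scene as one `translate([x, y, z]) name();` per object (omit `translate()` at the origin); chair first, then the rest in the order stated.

chair();
translate([500, 0, 0]) I_beam();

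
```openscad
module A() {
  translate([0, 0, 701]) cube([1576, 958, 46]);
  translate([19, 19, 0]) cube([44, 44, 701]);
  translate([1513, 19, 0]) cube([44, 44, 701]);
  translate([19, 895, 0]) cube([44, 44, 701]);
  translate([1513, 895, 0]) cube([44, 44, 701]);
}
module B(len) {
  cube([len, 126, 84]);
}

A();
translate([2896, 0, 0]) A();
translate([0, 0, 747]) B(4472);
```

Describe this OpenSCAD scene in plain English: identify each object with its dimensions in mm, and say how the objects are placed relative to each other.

A is a rectangular dining table. The top is 1576×958×46 mm with its upper surface at z = 747 mm. It stands on four 44×44 mm square legs, each inset 19 mm from the nearest pair of top edges, running from the floor to the underside of the top.

B is a rectangular beam 4472 mm long (x), 126 mm deep (y), 84 mm thick (z).

The beam spans the tops of two tables placed 1320 mm apart, resting at z = 747 mm.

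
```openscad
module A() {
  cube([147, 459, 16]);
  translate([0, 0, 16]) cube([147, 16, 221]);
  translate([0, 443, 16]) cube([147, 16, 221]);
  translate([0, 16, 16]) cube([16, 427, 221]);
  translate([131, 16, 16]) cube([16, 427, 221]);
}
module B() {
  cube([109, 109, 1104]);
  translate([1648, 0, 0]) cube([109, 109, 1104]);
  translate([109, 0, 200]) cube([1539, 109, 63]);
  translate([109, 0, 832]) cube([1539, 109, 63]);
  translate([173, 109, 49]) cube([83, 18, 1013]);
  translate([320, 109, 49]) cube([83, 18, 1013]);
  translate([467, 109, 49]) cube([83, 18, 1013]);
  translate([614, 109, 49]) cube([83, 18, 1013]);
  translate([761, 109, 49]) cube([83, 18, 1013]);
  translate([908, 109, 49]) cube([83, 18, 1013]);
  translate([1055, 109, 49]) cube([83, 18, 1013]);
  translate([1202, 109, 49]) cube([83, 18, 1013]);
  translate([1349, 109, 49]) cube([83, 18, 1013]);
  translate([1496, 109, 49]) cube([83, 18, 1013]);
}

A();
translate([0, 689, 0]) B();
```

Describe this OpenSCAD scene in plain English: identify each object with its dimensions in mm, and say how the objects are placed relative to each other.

A is an open-topped rectangular box: outside dimensions 147×459×237 mm, with a uniform wall and base thickness of 16 mm. The base is a full 147×459 slab on the floor; four walls sit on top of the base. The front and back walls (the −y and +y sides) span the full width; the two side walls fit between them.

B is a fence section. Two 109×109 mm posts, 1104 mm tall, stand on the floor with a clear span of 1539 mm between their inner faces. Two horizontal rails of 109×63 mm section span the gap between the posts with their undersides at z = 200 mm and z = 832 mm, flush with the posts' −y face. 10 pickets, each 83 mm wide, 18 mm thick and 1013 mm tall, are fixed to the +y face of the rails with their bottoms at z = 49 mm, evenly spaced across the span with equal gaps (rounded down to the nearest mm) at the −x end and between each pair — any rounding remainder accumulates at the +x end.

The fence section is on the floor beside the open box on its +y side.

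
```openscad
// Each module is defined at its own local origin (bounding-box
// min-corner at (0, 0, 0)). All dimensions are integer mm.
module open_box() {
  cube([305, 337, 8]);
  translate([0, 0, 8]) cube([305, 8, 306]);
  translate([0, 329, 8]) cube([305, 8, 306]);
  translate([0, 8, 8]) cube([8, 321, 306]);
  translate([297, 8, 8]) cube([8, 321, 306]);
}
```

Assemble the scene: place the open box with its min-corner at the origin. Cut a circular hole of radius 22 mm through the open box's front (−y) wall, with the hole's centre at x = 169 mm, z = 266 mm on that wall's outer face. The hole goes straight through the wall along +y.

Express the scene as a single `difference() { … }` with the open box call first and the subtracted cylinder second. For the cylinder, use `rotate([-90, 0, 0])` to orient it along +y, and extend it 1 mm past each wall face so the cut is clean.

difference() {
  open_box();
  translate([169, -1, 266]) rotate([-90, 0, 0]) cylinder(h = 10, r = 22);
}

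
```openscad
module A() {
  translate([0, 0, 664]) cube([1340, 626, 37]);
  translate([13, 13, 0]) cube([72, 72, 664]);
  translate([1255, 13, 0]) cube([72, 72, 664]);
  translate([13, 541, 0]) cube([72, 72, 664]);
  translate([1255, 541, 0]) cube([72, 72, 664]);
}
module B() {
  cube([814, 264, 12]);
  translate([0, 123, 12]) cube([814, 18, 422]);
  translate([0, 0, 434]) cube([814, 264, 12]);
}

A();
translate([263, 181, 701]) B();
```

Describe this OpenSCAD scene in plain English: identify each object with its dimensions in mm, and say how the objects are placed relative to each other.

A is a table with a 1340×626 mm rectangular top, 37 mm thick, top surface at z = 701 mm, supported by four 72×72 mm square legs, each inset 13 mm from the nearest pair of top edges, running from the floor.

B is an I-beam lying along x, 814 mm long. Overall section height 446 mm. Two flanges 264 mm wide (y) and 12 mm thick, one on the floor and one at the top; a web 18 mm thick runs between them, centred on the flange width.

The I-beam is on top of the table, centred.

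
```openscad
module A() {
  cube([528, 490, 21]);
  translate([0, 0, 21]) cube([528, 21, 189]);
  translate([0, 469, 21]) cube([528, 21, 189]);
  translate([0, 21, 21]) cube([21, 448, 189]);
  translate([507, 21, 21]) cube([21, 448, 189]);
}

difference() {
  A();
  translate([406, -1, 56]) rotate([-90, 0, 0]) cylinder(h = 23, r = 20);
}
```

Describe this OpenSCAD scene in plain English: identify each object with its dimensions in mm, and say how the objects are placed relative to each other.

A is an open-topped rectangular box: outside dimensions 528×490×210 mm, with a uniform wall and base thickness of 21 mm. The base is a full 528×490 slab on the floor; four walls sit on top of the base. The front and back walls (the −y and +y sides) span the full width; the two side walls fit between them.

The open box has a circular hole of radius 20 mm through its front wall, centred at (x = 406, z = 56).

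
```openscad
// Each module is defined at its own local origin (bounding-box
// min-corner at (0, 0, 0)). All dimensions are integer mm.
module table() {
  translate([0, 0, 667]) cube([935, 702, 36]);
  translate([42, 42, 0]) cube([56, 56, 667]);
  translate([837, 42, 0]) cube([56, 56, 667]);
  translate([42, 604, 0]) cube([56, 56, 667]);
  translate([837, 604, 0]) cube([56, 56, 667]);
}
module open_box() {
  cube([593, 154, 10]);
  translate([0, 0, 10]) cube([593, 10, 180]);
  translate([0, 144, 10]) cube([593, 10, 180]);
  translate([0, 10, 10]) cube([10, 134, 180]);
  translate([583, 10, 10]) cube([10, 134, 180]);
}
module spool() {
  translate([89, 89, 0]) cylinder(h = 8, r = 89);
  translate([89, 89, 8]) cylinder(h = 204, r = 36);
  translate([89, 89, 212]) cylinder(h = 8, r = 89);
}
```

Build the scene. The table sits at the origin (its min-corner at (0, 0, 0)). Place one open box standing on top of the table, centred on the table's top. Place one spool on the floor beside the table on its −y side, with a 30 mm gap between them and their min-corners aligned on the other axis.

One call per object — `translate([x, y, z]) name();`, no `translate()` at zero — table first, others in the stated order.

table();
translate([171, 274, 703]) open_box();
translate([0, -208, 0]) spool();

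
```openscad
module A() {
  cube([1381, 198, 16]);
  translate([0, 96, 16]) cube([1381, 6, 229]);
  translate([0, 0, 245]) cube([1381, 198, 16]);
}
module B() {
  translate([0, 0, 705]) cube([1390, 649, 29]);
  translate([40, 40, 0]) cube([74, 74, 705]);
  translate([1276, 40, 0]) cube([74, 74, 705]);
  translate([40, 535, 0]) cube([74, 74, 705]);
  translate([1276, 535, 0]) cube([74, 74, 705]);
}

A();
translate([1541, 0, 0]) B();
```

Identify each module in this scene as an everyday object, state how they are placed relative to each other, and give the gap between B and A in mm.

A is an I-beam. B is a table. The table is on the floor beside the I-beam on its +x side. The gap between the table and the I-beam is 160 mm.

The table's nearest face is 160 mm from the I-beam's +x face.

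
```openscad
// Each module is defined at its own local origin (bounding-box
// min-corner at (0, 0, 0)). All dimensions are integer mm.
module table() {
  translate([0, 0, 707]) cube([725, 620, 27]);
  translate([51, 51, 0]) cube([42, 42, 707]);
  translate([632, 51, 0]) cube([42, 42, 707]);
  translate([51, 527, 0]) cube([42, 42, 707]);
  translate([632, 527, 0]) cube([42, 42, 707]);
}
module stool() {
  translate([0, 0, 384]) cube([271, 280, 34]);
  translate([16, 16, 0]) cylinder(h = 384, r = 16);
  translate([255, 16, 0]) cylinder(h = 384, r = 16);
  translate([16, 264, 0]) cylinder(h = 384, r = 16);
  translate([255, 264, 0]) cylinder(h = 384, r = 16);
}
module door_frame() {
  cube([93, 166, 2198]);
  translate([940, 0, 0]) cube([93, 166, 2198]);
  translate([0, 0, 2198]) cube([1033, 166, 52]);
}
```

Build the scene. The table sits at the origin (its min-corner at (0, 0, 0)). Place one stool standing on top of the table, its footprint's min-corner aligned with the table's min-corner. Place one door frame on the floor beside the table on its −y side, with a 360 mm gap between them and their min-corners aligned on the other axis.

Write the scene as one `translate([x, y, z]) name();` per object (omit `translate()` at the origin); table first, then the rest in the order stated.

table();
translate([0, 0, 734]) stool();
translate([0, -526, 0]) door_frame();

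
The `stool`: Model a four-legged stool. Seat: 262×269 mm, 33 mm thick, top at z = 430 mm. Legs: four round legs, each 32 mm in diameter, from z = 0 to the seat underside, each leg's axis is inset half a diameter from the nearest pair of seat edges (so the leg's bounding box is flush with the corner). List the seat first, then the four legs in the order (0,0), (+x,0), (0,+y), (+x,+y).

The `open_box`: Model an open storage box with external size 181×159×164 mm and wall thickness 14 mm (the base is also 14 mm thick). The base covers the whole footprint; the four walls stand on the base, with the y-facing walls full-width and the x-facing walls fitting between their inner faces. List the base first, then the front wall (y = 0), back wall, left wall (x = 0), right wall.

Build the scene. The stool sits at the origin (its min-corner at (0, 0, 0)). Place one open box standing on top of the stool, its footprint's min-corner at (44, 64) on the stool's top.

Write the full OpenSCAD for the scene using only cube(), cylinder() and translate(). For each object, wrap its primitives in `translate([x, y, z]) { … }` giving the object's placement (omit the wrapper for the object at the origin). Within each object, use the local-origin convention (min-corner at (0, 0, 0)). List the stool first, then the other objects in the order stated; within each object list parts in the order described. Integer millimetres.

translate([0, 0, 397]) cube([262, 269, 33]);
translate([16, 16, 0]) cylinder(h = 397, r = 16);
translate([246, 16, 0]) cylinder(h = 397, r = 16);
translate([16, 253, 0]) cylinder(h = 397, r = 16);
translate([246, 253, 0]) cylinder(h = 397, r = 16);
translate([44, 64, 430]) {
  cube([181, 159, 14]);
  translate([0, 0, 14]) cube([181, 14, 150]);
  translate([0, 145, 14]) cube([181, 14, 150]);
  translate([0, 14, 14]) cube([14, 131, 150]);
  translate([167, 14, 14]) cube([14, 131, 150]);
}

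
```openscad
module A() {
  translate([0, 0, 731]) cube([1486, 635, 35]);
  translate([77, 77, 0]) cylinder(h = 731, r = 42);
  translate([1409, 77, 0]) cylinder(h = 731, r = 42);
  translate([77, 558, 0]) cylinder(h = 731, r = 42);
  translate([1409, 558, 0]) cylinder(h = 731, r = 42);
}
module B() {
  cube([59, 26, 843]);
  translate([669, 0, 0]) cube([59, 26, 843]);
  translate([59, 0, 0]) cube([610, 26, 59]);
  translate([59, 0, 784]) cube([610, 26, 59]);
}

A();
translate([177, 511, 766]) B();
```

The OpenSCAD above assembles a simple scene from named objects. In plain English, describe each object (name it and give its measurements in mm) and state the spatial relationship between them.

A is a table with a 1486×635 mm rectangular top, 35 mm thick, top surface at z = 766 mm, supported by four round legs of 84 mm diameter, each leg's bounding box inset 35 mm from the nearest pair of top edges, running from the floor.

B is a picture frame with a 610×725 mm rectangular opening (x by z) and a uniform 59 mm border on every side. Frame depth is 26 mm along y. It is built from two vertical stiles running the full outside height and two horizontal rails spanning the gap between the stiles.

The picture frame is on top of the table.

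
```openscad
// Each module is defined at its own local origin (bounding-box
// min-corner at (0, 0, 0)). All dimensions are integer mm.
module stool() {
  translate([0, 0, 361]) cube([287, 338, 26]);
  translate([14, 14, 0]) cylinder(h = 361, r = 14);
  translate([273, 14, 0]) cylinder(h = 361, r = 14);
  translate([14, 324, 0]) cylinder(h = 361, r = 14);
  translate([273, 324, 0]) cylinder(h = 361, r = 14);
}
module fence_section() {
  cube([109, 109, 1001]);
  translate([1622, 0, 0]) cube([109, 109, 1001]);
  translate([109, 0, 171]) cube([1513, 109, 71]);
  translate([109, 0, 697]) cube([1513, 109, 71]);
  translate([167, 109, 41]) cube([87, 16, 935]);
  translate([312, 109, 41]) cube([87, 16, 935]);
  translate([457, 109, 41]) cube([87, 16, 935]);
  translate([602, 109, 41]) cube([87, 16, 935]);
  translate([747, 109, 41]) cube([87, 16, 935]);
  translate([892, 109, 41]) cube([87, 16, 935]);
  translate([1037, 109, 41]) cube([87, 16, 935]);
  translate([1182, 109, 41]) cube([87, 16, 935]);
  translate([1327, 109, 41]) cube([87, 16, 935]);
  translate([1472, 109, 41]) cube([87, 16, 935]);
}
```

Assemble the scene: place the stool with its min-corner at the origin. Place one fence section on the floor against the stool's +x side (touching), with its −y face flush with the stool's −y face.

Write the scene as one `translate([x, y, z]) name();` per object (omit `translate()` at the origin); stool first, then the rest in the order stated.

stool();
translate([287, 0, 0]) fence_section();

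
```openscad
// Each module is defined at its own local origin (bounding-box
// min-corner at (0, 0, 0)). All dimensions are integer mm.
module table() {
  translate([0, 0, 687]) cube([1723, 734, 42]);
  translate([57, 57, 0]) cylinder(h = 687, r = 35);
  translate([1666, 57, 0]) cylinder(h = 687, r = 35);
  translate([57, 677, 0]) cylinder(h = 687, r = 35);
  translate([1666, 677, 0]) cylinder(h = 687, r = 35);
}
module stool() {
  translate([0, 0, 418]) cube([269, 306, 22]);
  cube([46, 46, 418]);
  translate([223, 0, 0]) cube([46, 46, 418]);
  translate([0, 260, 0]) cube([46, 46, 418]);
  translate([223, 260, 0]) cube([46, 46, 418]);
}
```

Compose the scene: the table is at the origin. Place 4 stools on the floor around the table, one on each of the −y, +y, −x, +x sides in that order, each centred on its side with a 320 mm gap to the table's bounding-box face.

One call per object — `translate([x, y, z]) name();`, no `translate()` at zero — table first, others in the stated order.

table();
translate([727, -626, 0]) stool();
translate([727, 1054, 0]) stool();
translate([-589, 214, 0]) stool();
translate([2043, 214, 0]) stool();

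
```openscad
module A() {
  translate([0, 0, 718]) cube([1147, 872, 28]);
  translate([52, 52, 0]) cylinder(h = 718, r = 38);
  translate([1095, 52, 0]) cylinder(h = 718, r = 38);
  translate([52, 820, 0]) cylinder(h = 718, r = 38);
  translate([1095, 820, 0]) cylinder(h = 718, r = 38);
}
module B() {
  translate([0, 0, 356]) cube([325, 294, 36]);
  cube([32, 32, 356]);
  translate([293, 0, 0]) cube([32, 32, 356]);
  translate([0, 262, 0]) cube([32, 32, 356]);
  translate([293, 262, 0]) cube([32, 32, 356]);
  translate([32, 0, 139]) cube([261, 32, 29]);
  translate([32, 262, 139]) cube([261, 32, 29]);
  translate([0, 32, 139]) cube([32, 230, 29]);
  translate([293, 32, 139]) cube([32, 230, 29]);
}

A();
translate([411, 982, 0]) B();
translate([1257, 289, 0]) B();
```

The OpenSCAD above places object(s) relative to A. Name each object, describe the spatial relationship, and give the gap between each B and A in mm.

Each stool's nearest face is 110 mm from the table's bounding box.

A is a table. B is a stool. Two stools sit around the table at the +y, +x sides. The gap between each stool and the table is 110 mm.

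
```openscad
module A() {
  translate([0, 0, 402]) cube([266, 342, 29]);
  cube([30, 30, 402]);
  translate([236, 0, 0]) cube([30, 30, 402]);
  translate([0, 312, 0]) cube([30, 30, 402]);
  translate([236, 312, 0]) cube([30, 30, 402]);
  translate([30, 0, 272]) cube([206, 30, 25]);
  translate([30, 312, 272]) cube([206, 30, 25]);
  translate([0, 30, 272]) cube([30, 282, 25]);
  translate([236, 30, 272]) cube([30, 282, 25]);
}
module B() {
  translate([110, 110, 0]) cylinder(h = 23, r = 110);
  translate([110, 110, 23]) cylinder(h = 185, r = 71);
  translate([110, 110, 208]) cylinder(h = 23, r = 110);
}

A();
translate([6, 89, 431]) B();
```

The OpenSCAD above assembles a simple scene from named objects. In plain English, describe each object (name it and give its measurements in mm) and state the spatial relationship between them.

A is a four-legged stool. The seat is a 266×342×29 mm slab whose top surface is at z = 431 mm; four square legs, each 30×30 mm in cross-section, run from the floor (z = 0) to the underside of the seat, each flush with a corner of the seat. Four stretchers, 30 mm wide and 25 mm tall, connect adjacent legs with their undersides at z = 272 mm, each running between the inner faces of the legs it joins and aligned with the legs' outer faces on the other axis.

B is a spool: two coaxial disc flanges of radius 110 mm and thickness 23 mm, joined by a core cylinder of radius 71 mm and height 185 mm. The lower flange rests on z = 0 and the three cylinders share a vertical axis.

The spool is on top of the stool.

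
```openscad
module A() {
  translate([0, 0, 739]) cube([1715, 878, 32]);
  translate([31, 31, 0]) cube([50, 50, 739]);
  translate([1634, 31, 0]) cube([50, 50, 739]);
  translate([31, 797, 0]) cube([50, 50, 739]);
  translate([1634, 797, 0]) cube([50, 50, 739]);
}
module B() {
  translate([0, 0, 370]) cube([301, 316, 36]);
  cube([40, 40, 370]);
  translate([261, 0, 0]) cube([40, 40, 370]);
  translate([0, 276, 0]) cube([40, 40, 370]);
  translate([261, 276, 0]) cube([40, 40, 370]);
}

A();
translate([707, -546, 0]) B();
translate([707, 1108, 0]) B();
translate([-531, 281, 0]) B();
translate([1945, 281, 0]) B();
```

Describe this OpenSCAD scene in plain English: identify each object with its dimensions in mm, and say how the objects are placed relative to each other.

A is a table with a 1715×878 mm rectangular top, 32 mm thick, top surface at z = 771 mm, supported by four 50×50 mm square legs, each inset 31 mm from the nearest pair of top edges, running from the floor.

B is a simple wooden stool: a rectangular seat 301 mm (x) by 316 mm (y), 36 mm thick, top face at z = 406 mm, on four square legs, each 40×40 mm in cross-section. The legs rest on z = 0, each flush with a corner of the seat.

Four stools sit around the table at the −y, +y, −x, +x sides.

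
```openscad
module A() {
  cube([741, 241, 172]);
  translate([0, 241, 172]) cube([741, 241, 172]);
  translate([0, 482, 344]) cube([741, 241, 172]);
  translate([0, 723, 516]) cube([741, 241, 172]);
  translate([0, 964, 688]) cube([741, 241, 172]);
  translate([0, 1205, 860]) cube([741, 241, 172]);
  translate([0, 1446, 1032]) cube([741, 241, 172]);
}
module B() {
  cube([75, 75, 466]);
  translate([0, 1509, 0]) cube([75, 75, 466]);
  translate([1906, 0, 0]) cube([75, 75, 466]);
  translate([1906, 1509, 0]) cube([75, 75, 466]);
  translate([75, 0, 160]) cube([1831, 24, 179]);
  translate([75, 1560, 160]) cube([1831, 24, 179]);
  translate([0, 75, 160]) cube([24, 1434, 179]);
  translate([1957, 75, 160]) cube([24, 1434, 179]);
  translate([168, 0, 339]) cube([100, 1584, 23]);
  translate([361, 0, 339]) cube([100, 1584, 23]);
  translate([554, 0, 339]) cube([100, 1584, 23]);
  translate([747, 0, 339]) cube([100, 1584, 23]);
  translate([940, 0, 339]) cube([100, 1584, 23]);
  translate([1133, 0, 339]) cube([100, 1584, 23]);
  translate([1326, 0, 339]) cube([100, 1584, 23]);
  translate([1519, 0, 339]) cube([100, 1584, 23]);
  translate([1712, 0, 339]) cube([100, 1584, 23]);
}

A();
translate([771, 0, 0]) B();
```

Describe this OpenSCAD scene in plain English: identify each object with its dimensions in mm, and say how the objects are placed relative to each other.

A is a run of 7 identical solid stair steps. Each tread is 741×241 mm and each step block is 172 mm high. Step 1 rests on the floor; step k is offset from step 1 by (k−1)×241 mm in y and (k−1)×172 mm in z.

B is a bed frame 1981 mm long (x) by 1584 mm wide (y). Four 75×75 mm corner posts, 466 mm tall, at the corners of the footprint. Four rails of 24 mm thickness and 179 mm height run between adjacent posts with their undersides at z = 160 mm, their outer faces flush with the outside of the frame (the two x-running rails run between the posts' inner faces; the two y-running rails run between the posts' inner faces). 9 slats, each 100 mm wide (x) and 23 mm thick, lie across the top of the two x-running rails, running the full 1584 mm width of the frame in y; the slats are evenly spaced along x between the inner faces of the end posts with equal gaps (rounded down to the nearest mm) at the −x end and between each pair — any rounding remainder accumulates at the +x end.

The bed frame is on the floor beside the staircase on its +x side.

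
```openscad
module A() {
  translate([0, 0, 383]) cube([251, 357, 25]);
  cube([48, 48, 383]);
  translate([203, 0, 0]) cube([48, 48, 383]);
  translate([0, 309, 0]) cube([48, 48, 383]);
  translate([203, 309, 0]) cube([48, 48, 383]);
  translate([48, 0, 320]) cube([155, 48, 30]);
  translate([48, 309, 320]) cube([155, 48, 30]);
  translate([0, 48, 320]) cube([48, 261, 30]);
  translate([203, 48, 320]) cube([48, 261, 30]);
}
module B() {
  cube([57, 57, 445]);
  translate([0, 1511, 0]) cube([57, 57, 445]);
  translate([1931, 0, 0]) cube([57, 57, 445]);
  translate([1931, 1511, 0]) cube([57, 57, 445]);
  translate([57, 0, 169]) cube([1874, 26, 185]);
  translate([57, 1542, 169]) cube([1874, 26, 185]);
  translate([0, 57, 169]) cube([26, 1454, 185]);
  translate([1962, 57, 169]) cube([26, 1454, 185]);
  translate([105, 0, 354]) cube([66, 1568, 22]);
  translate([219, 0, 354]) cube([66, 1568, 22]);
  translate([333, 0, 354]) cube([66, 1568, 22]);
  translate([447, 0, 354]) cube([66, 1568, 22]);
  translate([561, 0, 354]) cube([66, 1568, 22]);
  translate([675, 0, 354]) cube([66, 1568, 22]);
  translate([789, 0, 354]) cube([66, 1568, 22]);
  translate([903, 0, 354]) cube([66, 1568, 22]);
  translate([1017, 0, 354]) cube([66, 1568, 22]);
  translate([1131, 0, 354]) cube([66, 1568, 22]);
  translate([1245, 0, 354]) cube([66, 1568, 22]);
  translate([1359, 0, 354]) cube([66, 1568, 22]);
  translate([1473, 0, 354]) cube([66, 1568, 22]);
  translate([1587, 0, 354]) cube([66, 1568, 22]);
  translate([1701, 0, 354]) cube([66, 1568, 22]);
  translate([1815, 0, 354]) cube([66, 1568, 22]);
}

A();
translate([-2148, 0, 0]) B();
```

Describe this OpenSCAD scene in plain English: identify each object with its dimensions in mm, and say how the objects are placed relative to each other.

A is a four-legged stool. The seat is a 251×357×25 mm slab whose top surface is at z = 408 mm; four square legs, each 48×48 mm in cross-section, run from the floor (z = 0) to the underside of the seat, each flush with a corner of the seat. Four stretchers, 48 mm wide and 30 mm tall, connect adjacent legs with their undersides at z = 320 mm, each running between the inner faces of the legs it joins and aligned with the legs' outer faces on the other axis.

B is a bed frame 1988 mm long (x) by 1568 mm wide (y). Four 57×57 mm corner posts, 445 mm tall, at the corners of the footprint. Four rails of 26 mm thickness and 185 mm height run between adjacent posts with their undersides at z = 169 mm, their outer faces flush with the outside of the frame (the two x-running rails run between the posts' inner faces; the two y-running rails run between the posts' inner faces). 16 slats, each 66 mm wide (x) and 22 mm thick, lie across the top of the two x-running rails, running the full 1568 mm width of the frame in y; the slats are evenly spaced along x between the inner faces of the end posts with equal gaps (rounded down to the nearest mm) at the −x end and between each pair — any rounding remainder accumulates at the +x end.

The bed frame is on the floor beside the stool on its −x side.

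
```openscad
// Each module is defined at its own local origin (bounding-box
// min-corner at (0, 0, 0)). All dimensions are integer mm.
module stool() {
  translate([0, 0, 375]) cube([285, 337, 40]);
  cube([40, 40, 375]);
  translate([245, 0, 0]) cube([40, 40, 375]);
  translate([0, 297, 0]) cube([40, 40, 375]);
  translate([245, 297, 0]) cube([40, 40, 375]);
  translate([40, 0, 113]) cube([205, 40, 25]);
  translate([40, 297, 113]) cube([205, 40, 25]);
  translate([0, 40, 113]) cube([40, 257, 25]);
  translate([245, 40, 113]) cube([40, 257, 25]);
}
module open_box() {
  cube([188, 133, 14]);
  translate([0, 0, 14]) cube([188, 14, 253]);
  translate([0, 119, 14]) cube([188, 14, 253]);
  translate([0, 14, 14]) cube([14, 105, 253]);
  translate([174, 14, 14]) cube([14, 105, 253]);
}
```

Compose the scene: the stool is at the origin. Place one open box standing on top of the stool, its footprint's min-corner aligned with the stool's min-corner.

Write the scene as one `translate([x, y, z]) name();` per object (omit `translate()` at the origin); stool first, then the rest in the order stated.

stool();
translate([0, 0, 415]) open_box();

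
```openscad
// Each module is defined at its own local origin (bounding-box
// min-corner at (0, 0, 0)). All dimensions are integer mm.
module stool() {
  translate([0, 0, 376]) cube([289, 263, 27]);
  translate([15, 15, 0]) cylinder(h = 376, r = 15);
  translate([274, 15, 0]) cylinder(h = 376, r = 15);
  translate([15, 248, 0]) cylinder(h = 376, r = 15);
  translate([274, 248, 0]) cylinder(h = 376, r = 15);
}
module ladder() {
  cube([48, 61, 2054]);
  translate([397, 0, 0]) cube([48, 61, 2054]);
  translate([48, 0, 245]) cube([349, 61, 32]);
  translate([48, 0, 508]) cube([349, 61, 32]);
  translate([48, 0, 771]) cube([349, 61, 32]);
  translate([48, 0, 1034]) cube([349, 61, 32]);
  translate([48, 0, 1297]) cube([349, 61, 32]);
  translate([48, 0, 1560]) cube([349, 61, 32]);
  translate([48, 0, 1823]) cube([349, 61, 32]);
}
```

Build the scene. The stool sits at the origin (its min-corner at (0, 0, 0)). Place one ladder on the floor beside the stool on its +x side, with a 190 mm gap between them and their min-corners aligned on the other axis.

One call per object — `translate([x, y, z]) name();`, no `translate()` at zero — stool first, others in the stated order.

stool();
translate([479, 0, 0]) ladder();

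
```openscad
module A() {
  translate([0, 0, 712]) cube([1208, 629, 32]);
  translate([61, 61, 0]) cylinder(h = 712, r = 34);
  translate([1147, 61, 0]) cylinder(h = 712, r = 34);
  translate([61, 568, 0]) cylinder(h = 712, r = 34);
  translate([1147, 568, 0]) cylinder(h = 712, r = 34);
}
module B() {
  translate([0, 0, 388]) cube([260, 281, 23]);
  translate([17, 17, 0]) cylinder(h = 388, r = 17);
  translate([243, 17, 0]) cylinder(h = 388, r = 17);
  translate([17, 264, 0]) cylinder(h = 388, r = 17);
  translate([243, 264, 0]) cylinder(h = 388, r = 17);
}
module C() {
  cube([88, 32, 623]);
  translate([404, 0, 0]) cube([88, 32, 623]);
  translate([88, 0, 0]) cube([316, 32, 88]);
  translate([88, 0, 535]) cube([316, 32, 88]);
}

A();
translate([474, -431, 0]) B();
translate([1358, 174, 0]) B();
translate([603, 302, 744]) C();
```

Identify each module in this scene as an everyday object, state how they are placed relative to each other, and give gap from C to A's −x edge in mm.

The picture frame's min-x is at 603; the table's min-x is 0; gap = 603 mm.

A is a table. B is a stool. C is a picture frame. Two stools sit around the table at the −y, +x sides. The picture frame is on top of the table. The gap from the picture frame to the table's −x edge is 603 mm.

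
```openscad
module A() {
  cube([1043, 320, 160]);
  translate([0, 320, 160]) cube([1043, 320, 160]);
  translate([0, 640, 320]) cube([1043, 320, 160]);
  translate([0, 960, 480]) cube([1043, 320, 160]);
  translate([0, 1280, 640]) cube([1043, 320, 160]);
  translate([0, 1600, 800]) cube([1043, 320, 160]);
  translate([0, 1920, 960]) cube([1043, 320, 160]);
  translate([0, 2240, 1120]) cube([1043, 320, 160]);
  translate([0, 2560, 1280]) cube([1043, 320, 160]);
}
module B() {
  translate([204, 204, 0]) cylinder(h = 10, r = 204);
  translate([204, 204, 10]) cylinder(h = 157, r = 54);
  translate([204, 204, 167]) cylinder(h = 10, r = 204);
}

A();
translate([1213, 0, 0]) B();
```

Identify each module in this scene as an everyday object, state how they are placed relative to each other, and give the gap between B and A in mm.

The spool's nearest face is 170 mm from the staircase's +x face.

A is a staircase. B is a spool. The spool is on the floor beside the staircase on its +x side. The gap between the spool and the staircase is 170 mm.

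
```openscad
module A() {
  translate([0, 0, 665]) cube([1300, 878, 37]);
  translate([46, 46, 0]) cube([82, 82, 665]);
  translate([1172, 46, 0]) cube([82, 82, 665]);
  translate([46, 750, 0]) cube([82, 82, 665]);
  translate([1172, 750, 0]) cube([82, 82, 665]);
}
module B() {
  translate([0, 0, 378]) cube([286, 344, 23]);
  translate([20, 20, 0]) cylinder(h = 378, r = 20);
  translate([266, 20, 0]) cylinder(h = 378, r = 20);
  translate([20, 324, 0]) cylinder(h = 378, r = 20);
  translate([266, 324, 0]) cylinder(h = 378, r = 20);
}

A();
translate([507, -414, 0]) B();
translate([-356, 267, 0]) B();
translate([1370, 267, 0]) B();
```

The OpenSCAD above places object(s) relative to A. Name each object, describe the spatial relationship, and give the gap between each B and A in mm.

Each stool's nearest face is 70 mm from the table's bounding box.

A is a table. B is a stool. Three stools sit around the table at the −y, −x, +x sides. The gap between each stool and the table is 70 mm.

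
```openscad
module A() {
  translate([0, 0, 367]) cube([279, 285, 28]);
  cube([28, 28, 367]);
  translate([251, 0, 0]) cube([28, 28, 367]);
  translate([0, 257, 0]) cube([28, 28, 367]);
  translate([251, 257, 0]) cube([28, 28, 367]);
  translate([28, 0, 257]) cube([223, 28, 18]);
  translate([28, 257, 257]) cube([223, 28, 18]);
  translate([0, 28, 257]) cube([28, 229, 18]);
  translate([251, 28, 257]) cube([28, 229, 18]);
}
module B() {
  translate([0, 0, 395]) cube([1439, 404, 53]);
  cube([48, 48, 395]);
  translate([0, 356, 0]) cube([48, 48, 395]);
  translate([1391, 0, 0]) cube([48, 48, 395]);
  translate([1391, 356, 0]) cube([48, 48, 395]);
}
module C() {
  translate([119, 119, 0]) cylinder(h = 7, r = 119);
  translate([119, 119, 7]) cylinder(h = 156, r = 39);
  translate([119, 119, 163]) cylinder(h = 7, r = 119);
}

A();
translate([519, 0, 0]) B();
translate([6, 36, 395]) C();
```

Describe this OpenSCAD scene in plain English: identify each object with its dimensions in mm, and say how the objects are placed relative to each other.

A is a simple wooden stool: a rectangular seat 279 mm (x) by 285 mm (y), 28 mm thick, top face at z = 395 mm, on four square legs, each 28×28 mm in cross-section. The legs rest on z = 0, each flush with a corner of the seat. Four stretchers, 28 mm wide and 18 mm tall, connect adjacent legs with their undersides at z = 257 mm, each running between the inner faces of the legs it joins and aligned with the legs' outer faces on the other axis.

B is a bench: a 1439×404 mm seat slab, 53 mm thick, top at z = 448 mm, on four 48×48 mm square legs flush with the seat corners and standing on z = 0.

C is a spool: two coaxial disc flanges of radius 119 mm and thickness 7 mm, joined by a core cylinder of radius 39 mm and height 156 mm. The lower flange rests on z = 0 and the three cylinders share a vertical axis.

The bench is on the floor beside the stool on its +x side. The spool is on top of the stool.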